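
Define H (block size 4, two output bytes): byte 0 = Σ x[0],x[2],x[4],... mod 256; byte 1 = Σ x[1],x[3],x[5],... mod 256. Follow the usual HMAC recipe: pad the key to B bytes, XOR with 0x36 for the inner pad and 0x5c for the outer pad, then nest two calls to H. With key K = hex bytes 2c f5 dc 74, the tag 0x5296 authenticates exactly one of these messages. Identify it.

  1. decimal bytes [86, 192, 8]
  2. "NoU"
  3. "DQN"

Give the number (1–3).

1

Key hex bytes 2c f5 dc 74 is exactly B = 4 bytes: K' = 2c f5 dc 74.
K' ⊕ ipad = 1a c3 ea 42; K' ⊕ opad = 70 a9 80 28.
m1: inner = H(1a c3 ea 42 56 c0 08) = 62 c5; tag = H(70 a9 80 28 62 c5) = 5296 ← matches
m2: inner = H(1a c3 ea 42 4e 6f 55) = a7 74; tag = H(70 a9 80 28 a7 74) = 9745
m3: inner = H(1a c3 ea 42 44 51 4e) = 96 56; tag = H(70 a9 80 28 96 56) = 8627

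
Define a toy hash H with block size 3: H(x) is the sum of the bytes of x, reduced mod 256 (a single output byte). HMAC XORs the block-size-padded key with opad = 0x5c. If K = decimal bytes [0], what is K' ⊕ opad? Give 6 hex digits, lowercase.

Key decimal bytes [0] = 00 is 1 byte ≤ B = 3; zero-pad to 3 bytes: K' = 00 00 00.
XOR each byte with 0x5c: 00⊕5c=5c, 00⊕5c=5c, 00⊕5c=5c.

5c5c5c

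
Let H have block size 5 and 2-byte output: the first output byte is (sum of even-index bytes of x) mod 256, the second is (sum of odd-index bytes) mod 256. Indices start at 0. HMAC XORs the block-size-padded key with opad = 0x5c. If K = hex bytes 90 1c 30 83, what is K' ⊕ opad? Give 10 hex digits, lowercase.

Key hex bytes 90 1c 30 83 is 4 bytes ≤ B = 5; zero-pad to 5 bytes: K' = 90 1c 30 83 00.
XOR each byte with 0x5c: 90⊕5c=cc, 1c⊕5c=40, 30⊕5c=6c, 83⊕5c=df, 00⊕5c=5c.

cc406cdf5c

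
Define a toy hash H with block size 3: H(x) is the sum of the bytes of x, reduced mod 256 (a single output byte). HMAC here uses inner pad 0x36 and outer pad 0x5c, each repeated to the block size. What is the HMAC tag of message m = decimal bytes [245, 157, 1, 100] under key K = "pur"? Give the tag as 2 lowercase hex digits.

Key "pur" = 70 75 72 is exactly B = 3 bytes: K' = 70 75 72.
K' ⊕ ipad = 46 43 44.  K' ⊕ opad = 2c 29 2e.
Inner input = (K'⊕ipad) ∥ m = 46 43 44 ∥ f5 9d 01 64.
Inner hash: sum = 70+67+68+245+157+1+100 = 708; mod 256 = 196 → c4.
Outer input = (K'⊕opad) ∥ inner = 2c 29 2e ∥ c4.
Outer hash (tag): sum = 44+41+46+196 = 327; mod 256 = 71 → 47.

47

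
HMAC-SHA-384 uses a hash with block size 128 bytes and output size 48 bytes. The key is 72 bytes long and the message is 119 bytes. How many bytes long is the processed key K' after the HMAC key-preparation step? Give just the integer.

128

Key is 72 ≤ 128 bytes, zero-padded: |K'| = 128.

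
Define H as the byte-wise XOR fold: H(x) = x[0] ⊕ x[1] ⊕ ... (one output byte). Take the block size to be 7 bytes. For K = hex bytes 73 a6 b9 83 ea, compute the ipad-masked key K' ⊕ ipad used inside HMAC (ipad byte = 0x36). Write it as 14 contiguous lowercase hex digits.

45908fb5dc3636

Key hex bytes 73 a6 b9 83 ea is 5 bytes ≤ B = 7; zero-pad to 7 bytes: K' = 73 a6 b9 83 ea 00 00.
XOR each byte with 0x36: 73⊕36=45, a6⊕36=90, b9⊕36=8f, 83⊕36=b5, ea⊕36=dc, 00⊕36=36, 00⊕36=36.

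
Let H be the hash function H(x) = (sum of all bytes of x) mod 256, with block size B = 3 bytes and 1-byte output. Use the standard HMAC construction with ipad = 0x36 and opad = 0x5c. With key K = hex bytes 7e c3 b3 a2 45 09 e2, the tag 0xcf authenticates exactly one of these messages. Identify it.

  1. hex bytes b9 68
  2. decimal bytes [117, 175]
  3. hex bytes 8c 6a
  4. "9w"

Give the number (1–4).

Key hex bytes 7e c3 b3 a2 45 09 e2 is 7 bytes > B = 3, so hash it first: H(key) = c6, then zero-pad to 3 bytes: K' = c6 00 00.
K' ⊕ ipad = f0 36 36; K' ⊕ opad = 9a 5c 5c.
m1: inner = H(f0 36 36 b9 68) = 7d; tag = H(9a 5c 5c 7d) = cf ← matches
m2: inner = H(f0 36 36 75 af) = 80; tag = H(9a 5c 5c 80) = d2
m3: inner = H(f0 36 36 8c 6a) = 52; tag = H(9a 5c 5c 52) = a4
m4: inner = H(f0 36 36 39 77) = 0c; tag = H(9a 5c 5c 0c) = 5e

1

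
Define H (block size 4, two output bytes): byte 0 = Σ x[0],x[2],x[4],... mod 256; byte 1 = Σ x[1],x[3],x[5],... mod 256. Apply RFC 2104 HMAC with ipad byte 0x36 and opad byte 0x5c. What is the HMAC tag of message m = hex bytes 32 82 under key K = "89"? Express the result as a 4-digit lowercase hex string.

3688

Key "89" = 38 39 is 2 bytes ≤ B = 4; zero-pad to 4 bytes: K' = 38 39 00 00.
K' ⊕ ipad = 0e 0f 36 36.  K' ⊕ opad = 64 65 5c 5c.
Inner input = (K'⊕ipad) ∥ m = 0e 0f 36 36 ∥ 32 82.
Inner hash: even-index sum = 118 mod 256 = 118; odd-index sum = 199 mod 256 = 199 → 76 c7.
Outer input = (K'⊕opad) ∥ inner = 64 65 5c 5c ∥ 76 c7.
Outer hash (tag): even-index sum = 310 mod 256 = 54; odd-index sum = 392 mod 256 = 136 → 36 88.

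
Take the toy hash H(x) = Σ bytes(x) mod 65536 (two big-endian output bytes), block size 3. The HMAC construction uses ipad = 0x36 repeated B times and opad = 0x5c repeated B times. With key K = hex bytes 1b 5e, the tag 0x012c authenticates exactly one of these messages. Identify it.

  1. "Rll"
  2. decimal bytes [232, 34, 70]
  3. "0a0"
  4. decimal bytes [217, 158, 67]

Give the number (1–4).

4

Key hex bytes 1b 5e is 2 bytes ≤ B = 3; zero-pad to 3 bytes: K' = 1b 5e 00.
K' ⊕ ipad = 2d 68 36; K' ⊕ opad = 47 02 5c.
m1: inner = H(2d 68 36 52 6c 6c) = 01 f5; tag = H(47 02 5c 01 f5) = 019b
m2: inner = H(2d 68 36 e8 22 46) = 02 1b; tag = H(47 02 5c 02 1b) = 00c2
m3: inner = H(2d 68 36 30 61 30) = 01 8c; tag = H(47 02 5c 01 8c) = 0132
m4: inner = H(2d 68 36 d9 9e 43) = 02 85; tag = H(47 02 5c 02 85) = 012c ← matches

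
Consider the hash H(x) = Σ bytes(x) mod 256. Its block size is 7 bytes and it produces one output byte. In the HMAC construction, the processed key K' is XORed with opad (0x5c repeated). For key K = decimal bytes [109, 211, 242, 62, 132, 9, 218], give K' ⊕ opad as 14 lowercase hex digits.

Key decimal bytes [109, 211, 242, 62, 132, 9, 218] = 6d d3 f2 3e 84 09 da is exactly B = 7 bytes: K' = 6d d3 f2 3e 84 09 da.
XOR each byte with 0x5c: 6d⊕5c=31, d3⊕5c=8f, f2⊕5c=ae, 3e⊕5c=62, 84⊕5c=d8, 09⊕5c=55, da⊕5c=86.

318fae62d85586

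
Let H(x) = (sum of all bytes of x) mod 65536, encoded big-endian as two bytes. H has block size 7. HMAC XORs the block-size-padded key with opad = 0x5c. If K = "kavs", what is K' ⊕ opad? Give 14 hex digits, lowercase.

373d2a2f5c5c5c

Key "kavs" = 6b 61 76 73 is 4 bytes ≤ B = 7; zero-pad to 7 bytes: K' = 6b 61 76 73 00 00 00.
XOR each byte with 0x5c: 6b⊕5c=37, 61⊕5c=3d, 76⊕5c=2a, 73⊕5c=2f, 00⊕5c=5c, 00⊕5c=5c, 00⊕5c=5c.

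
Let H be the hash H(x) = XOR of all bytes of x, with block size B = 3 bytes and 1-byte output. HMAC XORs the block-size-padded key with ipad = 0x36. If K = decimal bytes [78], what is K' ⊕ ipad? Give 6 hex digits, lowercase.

Key decimal bytes [78] = 4e is 1 byte ≤ B = 3; zero-pad to 3 bytes: K' = 4e 00 00.
XOR each byte with 0x36: 4e⊕36=78, 00⊕36=36, 00⊕36=36.

783636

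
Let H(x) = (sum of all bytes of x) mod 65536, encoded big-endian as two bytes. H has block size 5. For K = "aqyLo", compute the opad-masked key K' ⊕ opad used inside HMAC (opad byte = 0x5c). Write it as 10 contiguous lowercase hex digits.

Key "aqyLo" = 61 71 79 4c 6f is exactly B = 5 bytes: K' = 61 71 79 4c 6f.
XOR each byte with 0x5c: 61⊕5c=3d, 71⊕5c=2d, 79⊕5c=25, 4c⊕5c=10, 6f⊕5c=33.

3d2d251033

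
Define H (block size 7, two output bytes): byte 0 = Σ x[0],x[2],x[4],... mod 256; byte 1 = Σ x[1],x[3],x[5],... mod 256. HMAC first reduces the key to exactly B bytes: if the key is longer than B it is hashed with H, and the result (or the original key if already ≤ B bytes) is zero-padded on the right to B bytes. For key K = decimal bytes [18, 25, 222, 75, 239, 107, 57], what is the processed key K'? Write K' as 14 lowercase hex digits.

Key decimal bytes [18, 25, 222, 75, 239, 107, 57] = 12 19 de 4b ef 6b 39 is exactly B = 7 bytes: K' = 12 19 de 4b ef 6b 39.

1219de4bef6b39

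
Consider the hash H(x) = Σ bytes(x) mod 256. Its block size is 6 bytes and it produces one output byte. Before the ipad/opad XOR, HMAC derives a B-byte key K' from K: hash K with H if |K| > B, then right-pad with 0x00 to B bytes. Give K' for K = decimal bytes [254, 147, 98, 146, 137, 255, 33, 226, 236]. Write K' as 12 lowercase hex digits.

|K| = 9 > B = 6, so first hash the key.
H(K): sum = 254+147+98+146+137+255+33+226+236 = 1532; mod 256 = 252 → fc.
Zero-pad H(K) = fc to 6 bytes: K' = fc 00 00 00 00 00.

fc0000000000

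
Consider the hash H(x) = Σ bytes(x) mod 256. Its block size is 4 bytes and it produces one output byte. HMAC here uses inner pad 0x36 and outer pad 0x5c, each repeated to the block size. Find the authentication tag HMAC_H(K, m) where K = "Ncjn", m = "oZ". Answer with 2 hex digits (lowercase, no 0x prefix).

03

Key "Ncjn" = 4e 63 6a 6e is exactly B = 4 bytes: K' = 4e 63 6a 6e.
K' ⊕ ipad = 78 55 5c 58.  K' ⊕ opad = 12 3f 36 32.
Inner input = (K'⊕ipad) ∥ m = 78 55 5c 58 ∥ 6f 5a.
Inner hash: sum = 120+85+92+88+111+90 = 586; mod 256 = 74 → 4a.
Outer input = (K'⊕opad) ∥ inner = 12 3f 36 32 ∥ 4a.
Outer hash (tag): sum = 18+63+54+50+74 = 259; mod 256 = 3 → 03.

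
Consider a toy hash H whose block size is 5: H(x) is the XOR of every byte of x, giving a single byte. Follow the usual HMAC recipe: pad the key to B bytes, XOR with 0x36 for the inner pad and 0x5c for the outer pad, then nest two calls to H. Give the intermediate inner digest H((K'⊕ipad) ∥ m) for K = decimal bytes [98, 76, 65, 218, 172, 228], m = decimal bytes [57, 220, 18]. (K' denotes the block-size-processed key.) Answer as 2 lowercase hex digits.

3c

Key decimal bytes [98, 76, 65, 218, 172, 228] = 62 4c 41 da ac e4 is 6 bytes > B = 5, so hash it first: H(key) = fd, then zero-pad to 5 bytes: K' = fd 00 00 00 00.
K' ⊕ ipad = cb 36 36 36 36.
Inner input = cb 36 36 36 36 ∥ 39 dc 12.
Inner hash: XOR cb⊕36⊕36⊕36⊕36⊕39⊕dc⊕12 = 3c.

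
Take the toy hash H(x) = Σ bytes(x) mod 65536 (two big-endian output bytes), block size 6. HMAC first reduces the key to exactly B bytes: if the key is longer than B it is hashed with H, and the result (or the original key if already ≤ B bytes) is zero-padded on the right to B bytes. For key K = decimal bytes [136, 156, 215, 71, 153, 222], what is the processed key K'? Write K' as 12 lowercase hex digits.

Key decimal bytes [136, 156, 215, 71, 153, 222] = 88 9c d7 47 99 de is exactly B = 6 bytes: K' = 88 9c d7 47 99 de.

889cd74799de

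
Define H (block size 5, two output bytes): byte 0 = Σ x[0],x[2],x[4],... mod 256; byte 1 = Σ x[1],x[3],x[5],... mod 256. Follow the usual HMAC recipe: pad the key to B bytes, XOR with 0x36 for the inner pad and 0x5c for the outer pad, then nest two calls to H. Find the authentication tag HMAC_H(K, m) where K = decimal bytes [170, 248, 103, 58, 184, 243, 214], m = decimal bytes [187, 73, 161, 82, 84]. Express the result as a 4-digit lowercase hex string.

Key decimal bytes [170, 248, 103, 58, 184, 243, 214] = aa f8 67 3a b8 f3 d6 is 7 bytes > B = 5, so hash it first: H(key) = 9f 25, then zero-pad to 5 bytes: K' = 9f 25 00 00 00.
K' ⊕ ipad = a9 13 36 36 36.  K' ⊕ opad = c3 79 5c 5c 5c.
Inner input = (K'⊕ipad) ∥ m = a9 13 36 36 36 ∥ bb 49 a1 52 54.
Inner hash: even-index sum = 432 mod 256 = 176; odd-index sum = 505 mod 256 = 249 → b0 f9.
Outer input = (K'⊕opad) ∥ inner = c3 79 5c 5c 5c ∥ b0 f9.
Outer hash (tag): even-index sum = 628 mod 256 = 116; odd-index sum = 389 mod 256 = 133 → 74 85.

7485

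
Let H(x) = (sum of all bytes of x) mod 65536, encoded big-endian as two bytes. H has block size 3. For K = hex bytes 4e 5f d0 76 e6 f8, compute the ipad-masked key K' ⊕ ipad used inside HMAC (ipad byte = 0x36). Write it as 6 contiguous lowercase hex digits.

Key hex bytes 4e 5f d0 76 e6 f8 is 6 bytes > B = 3, so hash it first: H(key) = 03 d1, then zero-pad to 3 bytes: K' = 03 d1 00.
XOR each byte with 0x36: 03⊕36=35, d1⊕36=e7, 00⊕36=36.

35e736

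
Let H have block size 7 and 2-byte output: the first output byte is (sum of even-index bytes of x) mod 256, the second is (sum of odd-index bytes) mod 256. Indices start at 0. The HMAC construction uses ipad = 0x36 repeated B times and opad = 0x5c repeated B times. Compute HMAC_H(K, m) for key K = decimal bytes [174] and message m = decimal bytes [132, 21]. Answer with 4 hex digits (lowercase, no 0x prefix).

Key decimal bytes [174] = ae is 1 byte ≤ B = 7; zero-pad to 7 bytes: K' = ae 00 00 00 00 00 00.
K' ⊕ ipad = 98 36 36 36 36 36 36.  K' ⊕ opad = f2 5c 5c 5c 5c 5c 5c.
Inner input = (K'⊕ipad) ∥ m = 98 36 36 36 36 36 36 ∥ 84 15.
Inner hash: even-index sum = 335 mod 256 = 79; odd-index sum = 294 mod 256 = 38 → 4f 26.
Outer input = (K'⊕opad) ∥ inner = f2 5c 5c 5c 5c 5c 5c ∥ 4f 26.
Outer hash (tag): even-index sum = 556 mod 256 = 44; odd-index sum = 355 mod 256 = 99 → 2c 63.

2c63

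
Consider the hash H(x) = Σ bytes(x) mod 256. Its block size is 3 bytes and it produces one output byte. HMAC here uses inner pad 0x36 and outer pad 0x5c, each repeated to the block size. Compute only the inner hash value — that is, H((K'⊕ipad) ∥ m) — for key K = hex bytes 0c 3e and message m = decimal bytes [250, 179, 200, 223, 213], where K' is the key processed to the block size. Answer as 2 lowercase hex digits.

a1

Key hex bytes 0c 3e is 2 bytes ≤ B = 3; zero-pad to 3 bytes: K' = 0c 3e 00.
K' ⊕ ipad = 3a 08 36.
Inner input = 3a 08 36 ∥ fa b3 c8 df d5.
Inner hash: sum = 58+8+54+250+179+200+223+213 = 1185; mod 256 = 161 → a1.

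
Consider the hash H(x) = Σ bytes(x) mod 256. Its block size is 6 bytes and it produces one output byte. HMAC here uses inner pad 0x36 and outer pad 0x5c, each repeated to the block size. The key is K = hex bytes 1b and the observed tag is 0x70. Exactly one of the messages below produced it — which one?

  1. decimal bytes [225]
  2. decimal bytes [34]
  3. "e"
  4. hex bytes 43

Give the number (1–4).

2

Key hex bytes 1b is 1 byte ≤ B = 6; zero-pad to 6 bytes: K' = 1b 00 00 00 00 00.
K' ⊕ ipad = 2d 36 36 36 36 36; K' ⊕ opad = 47 5c 5c 5c 5c 5c.
m1: inner = H(2d 36 36 36 36 36 e1) = 1c; tag = H(47 5c 5c 5c 5c 5c 1c) = 2f
m2: inner = H(2d 36 36 36 36 36 22) = 5d; tag = H(47 5c 5c 5c 5c 5c 5d) = 70 ← matches
m3: inner = H(2d 36 36 36 36 36 65) = a0; tag = H(47 5c 5c 5c 5c 5c a0) = b3
m4: inner = H(2d 36 36 36 36 36 43) = 7e; tag = H(47 5c 5c 5c 5c 5c 7e) = 91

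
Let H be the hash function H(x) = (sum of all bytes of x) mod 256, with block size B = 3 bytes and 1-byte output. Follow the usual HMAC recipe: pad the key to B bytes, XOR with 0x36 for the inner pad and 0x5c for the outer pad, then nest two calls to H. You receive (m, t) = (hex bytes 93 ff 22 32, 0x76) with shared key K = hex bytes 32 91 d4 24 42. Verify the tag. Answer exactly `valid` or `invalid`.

Key hex bytes 32 91 d4 24 42 is 5 bytes > B = 3, so hash it first: H(key) = fd, then zero-pad to 3 bytes: K' = fd 00 00.
K' ⊕ ipad = cb 36 36; K' ⊕ opad = a1 5c 5c.
Inner hash: sum = 203+54+54+147+255+34+50 = 797; mod 256 = 29 → 1d.
Outer hash (recomputed tag): sum = 161+92+92+29 = 374; mod 256 = 118 → 76.
Recomputed tag = 76; claimed = 76 → match.

valid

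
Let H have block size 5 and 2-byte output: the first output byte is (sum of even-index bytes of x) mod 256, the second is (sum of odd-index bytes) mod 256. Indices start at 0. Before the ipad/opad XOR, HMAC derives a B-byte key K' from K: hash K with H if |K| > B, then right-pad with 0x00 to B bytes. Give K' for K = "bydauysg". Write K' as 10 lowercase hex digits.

|K| = 8 > B = 5, so first hash the key.
H(K): even-index sum = 430 mod 256 = 174; odd-index sum = 442 mod 256 = 186 → ae ba.
Zero-pad H(K) = ae ba to 5 bytes: K' = ae ba 00 00 00.

aeba000000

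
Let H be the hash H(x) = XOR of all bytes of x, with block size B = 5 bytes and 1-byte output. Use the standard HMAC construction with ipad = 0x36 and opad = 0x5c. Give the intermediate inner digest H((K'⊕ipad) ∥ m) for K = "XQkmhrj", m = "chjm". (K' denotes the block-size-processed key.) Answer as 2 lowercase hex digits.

45

Key "XQkmhrj" = 58 51 6b 6d 68 72 6a is 7 bytes > B = 5, so hash it first: H(key) = 7f, then zero-pad to 5 bytes: K' = 7f 00 00 00 00.
K' ⊕ ipad = 49 36 36 36 36.
Inner input = 49 36 36 36 36 ∥ 63 68 6a 6d.
Inner hash: XOR 49⊕36⊕36⊕36⊕36⊕63⊕68⊕6a⊕6d = 45.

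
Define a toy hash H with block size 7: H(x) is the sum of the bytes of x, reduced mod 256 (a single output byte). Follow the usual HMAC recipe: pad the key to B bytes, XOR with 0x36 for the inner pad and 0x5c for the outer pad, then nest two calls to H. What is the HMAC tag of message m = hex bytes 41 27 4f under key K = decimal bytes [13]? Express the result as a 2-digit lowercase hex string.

af

Key decimal bytes [13] = 0d is 1 byte ≤ B = 7; zero-pad to 7 bytes: K' = 0d 00 00 00 00 00 00.
K' ⊕ ipad = 3b 36 36 36 36 36 36.  K' ⊕ opad = 51 5c 5c 5c 5c 5c 5c.
Inner input = (K'⊕ipad) ∥ m = 3b 36 36 36 36 36 36 ∥ 41 27 4f.
Inner hash: sum = 59+54+54+54+54+54+54+65+39+79 = 566; mod 256 = 54 → 36.
Outer input = (K'⊕opad) ∥ inner = 51 5c 5c 5c 5c 5c 5c ∥ 36.
Outer hash (tag): sum = 81+92+92+92+92+92+92+54 = 687; mod 256 = 175 → af.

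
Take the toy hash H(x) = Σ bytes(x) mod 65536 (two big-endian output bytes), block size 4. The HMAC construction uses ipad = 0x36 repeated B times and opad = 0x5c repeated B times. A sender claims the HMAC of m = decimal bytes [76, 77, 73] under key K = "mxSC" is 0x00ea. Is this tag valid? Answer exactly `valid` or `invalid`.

valid

Key "mxSC" = 6d 78 53 43 is exactly B = 4 bytes: K' = 6d 78 53 43.
K' ⊕ ipad = 5b 4e 65 75; K' ⊕ opad = 31 24 0f 1f.
Inner hash: sum = 91+78+101+117+76+77+73 = 613 → 02 65.
Outer hash (recomputed tag): sum = 49+36+15+31+2+101 = 234 → 00 ea.
Recomputed tag = 00ea; claimed = 00ea → match.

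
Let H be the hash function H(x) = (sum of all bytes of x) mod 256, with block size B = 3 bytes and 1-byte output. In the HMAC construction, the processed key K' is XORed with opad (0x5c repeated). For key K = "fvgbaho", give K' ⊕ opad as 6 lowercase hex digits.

815c5c

Key "fvgbaho" = 66 76 67 62 61 68 6f is 7 bytes > B = 3, so hash it first: H(key) = dd, then zero-pad to 3 bytes: K' = dd 00 00.
XOR each byte with 0x5c: dd⊕5c=81, 00⊕5c=5c, 00⊕5c=5c.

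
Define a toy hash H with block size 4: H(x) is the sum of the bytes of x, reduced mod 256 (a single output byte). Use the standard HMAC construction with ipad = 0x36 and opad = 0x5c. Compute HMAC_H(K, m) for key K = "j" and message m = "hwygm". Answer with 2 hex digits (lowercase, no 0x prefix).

Key "j" = 6a is 1 byte ≤ B = 4; zero-pad to 4 bytes: K' = 6a 00 00 00.
K' ⊕ ipad = 5c 36 36 36.  K' ⊕ opad = 36 5c 5c 5c.
Inner input = (K'⊕ipad) ∥ m = 5c 36 36 36 ∥ 68 77 79 67 6d.
Inner hash: sum = 92+54+54+54+104+119+121+103+109 = 810; mod 256 = 42 → 2a.
Outer input = (K'⊕opad) ∥ inner = 36 5c 5c 5c ∥ 2a.
Outer hash (tag): sum = 54+92+92+92+42 = 372; mod 256 = 116 → 74.

74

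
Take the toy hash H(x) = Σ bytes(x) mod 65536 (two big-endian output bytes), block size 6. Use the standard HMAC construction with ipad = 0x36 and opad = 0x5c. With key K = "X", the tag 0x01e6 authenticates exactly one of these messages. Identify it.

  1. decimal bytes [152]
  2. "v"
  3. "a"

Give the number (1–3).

1

Key "X" = 58 is 1 byte ≤ B = 6; zero-pad to 6 bytes: K' = 58 00 00 00 00 00.
K' ⊕ ipad = 6e 36 36 36 36 36; K' ⊕ opad = 04 5c 5c 5c 5c 5c.
m1: inner = H(6e 36 36 36 36 36 98) = 02 14; tag = H(04 5c 5c 5c 5c 5c 02 14) = 01e6 ← matches
m2: inner = H(6e 36 36 36 36 36 76) = 01 f2; tag = H(04 5c 5c 5c 5c 5c 01 f2) = 02c3
m3: inner = H(6e 36 36 36 36 36 61) = 01 dd; tag = H(04 5c 5c 5c 5c 5c 01 dd) = 02ae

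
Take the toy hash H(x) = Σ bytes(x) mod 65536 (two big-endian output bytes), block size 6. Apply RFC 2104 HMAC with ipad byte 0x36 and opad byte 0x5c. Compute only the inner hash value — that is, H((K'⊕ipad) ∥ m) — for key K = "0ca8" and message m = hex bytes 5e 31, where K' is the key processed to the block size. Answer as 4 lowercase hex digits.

Key "0ca8" = 30 63 61 38 is 4 bytes ≤ B = 6; zero-pad to 6 bytes: K' = 30 63 61 38 00 00.
K' ⊕ ipad = 06 55 57 0e 36 36.
Inner input = 06 55 57 0e 36 36 ∥ 5e 31.
Inner hash: sum = 6+85+87+14+54+54+94+49 = 443 → 01 bb.

01bb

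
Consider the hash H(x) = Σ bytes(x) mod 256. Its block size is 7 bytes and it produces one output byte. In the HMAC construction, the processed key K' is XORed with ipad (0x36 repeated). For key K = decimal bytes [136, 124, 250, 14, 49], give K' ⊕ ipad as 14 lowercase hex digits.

Key decimal bytes [136, 124, 250, 14, 49] = 88 7c fa 0e 31 is 5 bytes ≤ B = 7; zero-pad to 7 bytes: K' = 88 7c fa 0e 31 00 00.
XOR each byte with 0x36: 88⊕36=be, 7c⊕36=4a, fa⊕36=cc, 0e⊕36=38, 31⊕36=07, 00⊕36=36, 00⊕36=36.

be4acc38073636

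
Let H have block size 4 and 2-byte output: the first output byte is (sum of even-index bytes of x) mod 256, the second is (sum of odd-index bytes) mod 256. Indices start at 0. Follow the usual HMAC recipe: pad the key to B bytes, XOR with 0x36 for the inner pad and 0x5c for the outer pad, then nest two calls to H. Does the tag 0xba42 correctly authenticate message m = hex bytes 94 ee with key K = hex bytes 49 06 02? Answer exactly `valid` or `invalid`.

invalid

Key hex bytes 49 06 02 is 3 bytes ≤ B = 4; zero-pad to 4 bytes: K' = 49 06 02 00.
K' ⊕ ipad = 7f 30 34 36; K' ⊕ opad = 15 5a 5e 5c.
Inner hash: even-index sum = 327 mod 256 = 71; odd-index sum = 340 mod 256 = 84 → 47 54.
Outer hash (recomputed tag): even-index sum = 186 mod 256 = 186; odd-index sum = 266 mod 256 = 10 → ba 0a.
Recomputed tag = ba0a; claimed = ba42 → mismatch.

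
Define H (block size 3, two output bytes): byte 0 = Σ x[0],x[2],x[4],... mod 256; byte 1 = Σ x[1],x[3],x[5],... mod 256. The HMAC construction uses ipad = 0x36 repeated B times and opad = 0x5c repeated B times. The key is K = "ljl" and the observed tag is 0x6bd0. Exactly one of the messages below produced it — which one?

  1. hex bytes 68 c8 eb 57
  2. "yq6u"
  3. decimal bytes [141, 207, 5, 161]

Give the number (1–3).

Key "ljl" = 6c 6a 6c is exactly B = 3 bytes: K' = 6c 6a 6c.
K' ⊕ ipad = 5a 5c 5a; K' ⊕ opad = 30 36 30.
m1: inner = H(5a 5c 5a 68 c8 eb 57) = d3 af; tag = H(30 36 30 d3 af) = 0f09
m2: inner = H(5a 5c 5a 79 71 36 75) = 9a 0b; tag = H(30 36 30 9a 0b) = 6bd0 ← matches
m3: inner = H(5a 5c 5a 8d cf 05 a1) = 24 ee; tag = H(30 36 30 24 ee) = 4e5a

2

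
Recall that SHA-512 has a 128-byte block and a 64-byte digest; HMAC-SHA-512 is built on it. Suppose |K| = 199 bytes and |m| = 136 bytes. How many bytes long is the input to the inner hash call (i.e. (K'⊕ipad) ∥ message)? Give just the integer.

Key is 199 > 128 bytes, so it is hashed to 64 bytes then zero-padded to 128: |K'| = 128.
Inner input = (K'⊕ipad) ∥ m → 128 + 136 = 264 bytes.

264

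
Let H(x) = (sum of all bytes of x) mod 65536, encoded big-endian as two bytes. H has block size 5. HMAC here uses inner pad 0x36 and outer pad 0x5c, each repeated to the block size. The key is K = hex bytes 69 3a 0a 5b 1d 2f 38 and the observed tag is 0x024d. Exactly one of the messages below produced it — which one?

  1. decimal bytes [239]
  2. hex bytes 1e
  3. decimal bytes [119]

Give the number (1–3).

3

Key hex bytes 69 3a 0a 5b 1d 2f 38 is 7 bytes > B = 5, so hash it first: H(key) = 01 8c, then zero-pad to 5 bytes: K' = 01 8c 00 00 00.
K' ⊕ ipad = 37 ba 36 36 36; K' ⊕ opad = 5d d0 5c 5c 5c.
m1: inner = H(37 ba 36 36 36 ef) = 02 82; tag = H(5d d0 5c 5c 5c 02 82) = 02c5
m2: inner = H(37 ba 36 36 36 1e) = 01 b1; tag = H(5d d0 5c 5c 5c 01 b1) = 02f3
m3: inner = H(37 ba 36 36 36 77) = 02 0a; tag = H(5d d0 5c 5c 5c 02 0a) = 024d ← matches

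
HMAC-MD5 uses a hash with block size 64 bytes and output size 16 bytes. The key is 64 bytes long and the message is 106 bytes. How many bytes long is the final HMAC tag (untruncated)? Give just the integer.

16

The tag is one MD5 digest: 16 bytes.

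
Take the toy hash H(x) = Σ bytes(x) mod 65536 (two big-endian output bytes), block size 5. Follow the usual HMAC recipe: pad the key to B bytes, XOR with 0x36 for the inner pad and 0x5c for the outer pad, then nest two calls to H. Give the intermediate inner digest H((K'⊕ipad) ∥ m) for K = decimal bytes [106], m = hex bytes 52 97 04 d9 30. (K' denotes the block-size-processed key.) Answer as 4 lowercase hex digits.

032a

Key decimal bytes [106] = 6a is 1 byte ≤ B = 5; zero-pad to 5 bytes: K' = 6a 00 00 00 00.
K' ⊕ ipad = 5c 36 36 36 36.
Inner input = 5c 36 36 36 36 ∥ 52 97 04 d9 30.
Inner hash: sum = 92+54+54+54+54+82+151+4+217+48 = 810 → 03 2a.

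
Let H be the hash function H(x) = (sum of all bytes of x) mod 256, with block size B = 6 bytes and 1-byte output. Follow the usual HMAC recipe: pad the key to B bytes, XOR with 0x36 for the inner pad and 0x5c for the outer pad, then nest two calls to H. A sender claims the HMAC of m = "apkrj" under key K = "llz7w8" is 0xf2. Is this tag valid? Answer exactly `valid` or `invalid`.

Key "llz7w8" = 6c 6c 7a 37 77 38 is exactly B = 6 bytes: K' = 6c 6c 7a 37 77 38.
K' ⊕ ipad = 5a 5a 4c 01 41 0e; K' ⊕ opad = 30 30 26 6b 2b 64.
Inner hash: sum = 90+90+76+1+65+14+97+112+107+114+106 = 872; mod 256 = 104 → 68.
Outer hash (recomputed tag): sum = 48+48+38+107+43+100+104 = 488; mod 256 = 232 → e8.
Recomputed tag = e8; claimed = f2 → mismatch.

invalid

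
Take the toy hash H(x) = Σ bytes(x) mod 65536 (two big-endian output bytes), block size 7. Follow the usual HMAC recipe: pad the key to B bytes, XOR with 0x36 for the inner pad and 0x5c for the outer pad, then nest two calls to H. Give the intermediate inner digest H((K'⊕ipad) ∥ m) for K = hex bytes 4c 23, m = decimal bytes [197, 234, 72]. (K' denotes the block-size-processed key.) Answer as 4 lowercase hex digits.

0394

Key hex bytes 4c 23 is 2 bytes ≤ B = 7; zero-pad to 7 bytes: K' = 4c 23 00 00 00 00 00.
K' ⊕ ipad = 7a 15 36 36 36 36 36.
Inner input = 7a 15 36 36 36 36 36 ∥ c5 ea 48.
Inner hash: sum = 122+21+54+54+54+54+54+197+234+72 = 916 → 03 94.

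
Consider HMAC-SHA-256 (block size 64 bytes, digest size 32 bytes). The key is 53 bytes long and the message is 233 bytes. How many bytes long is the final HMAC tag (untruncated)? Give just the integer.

32

The tag is one SHA-256 digest: 32 bytes.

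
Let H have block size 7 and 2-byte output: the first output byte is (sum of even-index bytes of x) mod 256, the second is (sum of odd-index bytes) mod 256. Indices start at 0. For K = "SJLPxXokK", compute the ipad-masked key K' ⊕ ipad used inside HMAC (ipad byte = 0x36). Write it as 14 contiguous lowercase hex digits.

e76b3636363636

Key "SJLPxXokK" = 53 4a 4c 50 78 58 6f 6b 4b is 9 bytes > B = 7, so hash it first: H(key) = d1 5d, then zero-pad to 7 bytes: K' = d1 5d 00 00 00 00 00.
XOR each byte with 0x36: d1⊕36=e7, 5d⊕36=6b, 00⊕36=36, 00⊕36=36, 00⊕36=36, 00⊕36=36, 00⊕36=36.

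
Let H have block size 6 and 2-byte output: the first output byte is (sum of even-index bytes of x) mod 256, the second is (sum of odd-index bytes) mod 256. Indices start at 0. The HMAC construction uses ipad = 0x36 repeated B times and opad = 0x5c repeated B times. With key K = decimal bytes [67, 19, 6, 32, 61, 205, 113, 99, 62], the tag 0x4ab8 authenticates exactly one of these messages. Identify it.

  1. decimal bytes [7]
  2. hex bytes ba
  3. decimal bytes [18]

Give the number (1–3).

Key decimal bytes [67, 19, 6, 32, 61, 205, 113, 99, 62] = 43 13 06 20 3d cd 71 63 3e is 9 bytes > B = 6, so hash it first: H(key) = 35 63, then zero-pad to 6 bytes: K' = 35 63 00 00 00 00.
K' ⊕ ipad = 03 55 36 36 36 36; K' ⊕ opad = 69 3f 5c 5c 5c 5c.
m1: inner = H(03 55 36 36 36 36 07) = 76 c1; tag = H(69 3f 5c 5c 5c 5c 76 c1) = 97b8
m2: inner = H(03 55 36 36 36 36 ba) = 29 c1; tag = H(69 3f 5c 5c 5c 5c 29 c1) = 4ab8 ← matches
m3: inner = H(03 55 36 36 36 36 12) = 81 c1; tag = H(69 3f 5c 5c 5c 5c 81 c1) = a2b8

2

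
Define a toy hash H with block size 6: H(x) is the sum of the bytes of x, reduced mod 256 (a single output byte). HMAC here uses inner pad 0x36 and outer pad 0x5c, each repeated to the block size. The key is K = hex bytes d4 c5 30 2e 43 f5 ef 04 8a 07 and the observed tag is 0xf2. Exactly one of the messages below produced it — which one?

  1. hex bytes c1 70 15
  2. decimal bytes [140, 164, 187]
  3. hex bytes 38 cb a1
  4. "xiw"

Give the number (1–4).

3

Key hex bytes d4 c5 30 2e 43 f5 ef 04 8a 07 is 10 bytes > B = 6, so hash it first: H(key) = b3, then zero-pad to 6 bytes: K' = b3 00 00 00 00 00.
K' ⊕ ipad = 85 36 36 36 36 36; K' ⊕ opad = ef 5c 5c 5c 5c 5c.
m1: inner = H(85 36 36 36 36 36 c1 70 15) = d9; tag = H(ef 5c 5c 5c 5c 5c d9) = 94
m2: inner = H(85 36 36 36 36 36 8c a4 bb) = 7e; tag = H(ef 5c 5c 5c 5c 5c 7e) = 39
m3: inner = H(85 36 36 36 36 36 38 cb a1) = 37; tag = H(ef 5c 5c 5c 5c 5c 37) = f2 ← matches
m4: inner = H(85 36 36 36 36 36 78 69 77) = eb; tag = H(ef 5c 5c 5c 5c 5c eb) = a6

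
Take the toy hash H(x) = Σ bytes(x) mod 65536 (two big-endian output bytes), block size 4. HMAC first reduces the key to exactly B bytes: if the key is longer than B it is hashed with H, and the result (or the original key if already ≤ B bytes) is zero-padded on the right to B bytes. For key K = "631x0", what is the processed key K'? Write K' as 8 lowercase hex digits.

01420000

|K| = 5 > B = 4, so first hash the key.
H(K): sum = 54+51+49+120+48 = 322 → 01 42.
Zero-pad H(K) = 01 42 to 4 bytes: K' = 01 42 00 00.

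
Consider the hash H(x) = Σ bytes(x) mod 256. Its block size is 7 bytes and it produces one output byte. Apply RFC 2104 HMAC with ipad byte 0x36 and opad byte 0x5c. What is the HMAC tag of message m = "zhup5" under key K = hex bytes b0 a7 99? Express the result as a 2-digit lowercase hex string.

b6

Key hex bytes b0 a7 99 is 3 bytes ≤ B = 7; zero-pad to 7 bytes: K' = b0 a7 99 00 00 00 00.
K' ⊕ ipad = 86 91 af 36 36 36 36.  K' ⊕ opad = ec fb c5 5c 5c 5c 5c.
Inner input = (K'⊕ipad) ∥ m = 86 91 af 36 36 36 36 ∥ 7a 68 75 70 35.
Inner hash: sum = 134+145+175+54+54+54+54+122+104+117+112+53 = 1178; mod 256 = 154 → 9a.
Outer input = (K'⊕opad) ∥ inner = ec fb c5 5c 5c 5c 5c ∥ 9a.
Outer hash (tag): sum = 236+251+197+92+92+92+92+154 = 1206; mod 256 = 182 → b6.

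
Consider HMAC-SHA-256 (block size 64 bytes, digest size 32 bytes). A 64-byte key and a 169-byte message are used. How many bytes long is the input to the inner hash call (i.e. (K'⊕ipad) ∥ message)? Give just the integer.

Key is 64 ≤ 64 bytes, zero-padded: |K'| = 64.
Inner input = (K'⊕ipad) ∥ m → 64 + 169 = 233 bytes.

233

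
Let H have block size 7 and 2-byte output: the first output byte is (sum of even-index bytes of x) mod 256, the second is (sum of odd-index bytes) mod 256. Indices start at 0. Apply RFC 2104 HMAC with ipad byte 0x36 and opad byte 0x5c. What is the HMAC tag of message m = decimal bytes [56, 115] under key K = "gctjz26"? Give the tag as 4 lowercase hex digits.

e035

Key "gctjz26" = 67 63 74 6a 7a 32 36 is exactly B = 7 bytes: K' = 67 63 74 6a 7a 32 36.
K' ⊕ ipad = 51 55 42 5c 4c 04 00.  K' ⊕ opad = 3b 3f 28 36 26 6e 6a.
Inner input = (K'⊕ipad) ∥ m = 51 55 42 5c 4c 04 00 ∥ 38 73.
Inner hash: even-index sum = 338 mod 256 = 82; odd-index sum = 237 mod 256 = 237 → 52 ed.
Outer input = (K'⊕opad) ∥ inner = 3b 3f 28 36 26 6e 6a ∥ 52 ed.
Outer hash (tag): even-index sum = 480 mod 256 = 224; odd-index sum = 309 mod 256 = 53 → e0 35.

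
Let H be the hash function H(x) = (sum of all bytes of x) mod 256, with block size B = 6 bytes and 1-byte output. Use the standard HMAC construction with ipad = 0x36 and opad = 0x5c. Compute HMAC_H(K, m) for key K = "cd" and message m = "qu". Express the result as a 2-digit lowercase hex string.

4c

Key "cd" = 63 64 is 2 bytes ≤ B = 6; zero-pad to 6 bytes: K' = 63 64 00 00 00 00.
K' ⊕ ipad = 55 52 36 36 36 36.  K' ⊕ opad = 3f 38 5c 5c 5c 5c.
Inner input = (K'⊕ipad) ∥ m = 55 52 36 36 36 36 ∥ 71 75.
Inner hash: sum = 85+82+54+54+54+54+113+117 = 613; mod 256 = 101 → 65.
Outer input = (K'⊕opad) ∥ inner = 3f 38 5c 5c 5c 5c ∥ 65.
Outer hash (tag): sum = 63+56+92+92+92+92+101 = 588; mod 256 = 76 → 4c.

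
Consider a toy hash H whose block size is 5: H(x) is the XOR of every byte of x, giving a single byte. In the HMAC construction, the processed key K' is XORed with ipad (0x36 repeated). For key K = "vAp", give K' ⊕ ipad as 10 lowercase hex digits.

4077463636

Key "vAp" = 76 41 70 is 3 bytes ≤ B = 5; zero-pad to 5 bytes: K' = 76 41 70 00 00.
XOR each byte with 0x36: 76⊕36=40, 41⊕36=77, 70⊕36=46, 00⊕36=36, 00⊕36=36.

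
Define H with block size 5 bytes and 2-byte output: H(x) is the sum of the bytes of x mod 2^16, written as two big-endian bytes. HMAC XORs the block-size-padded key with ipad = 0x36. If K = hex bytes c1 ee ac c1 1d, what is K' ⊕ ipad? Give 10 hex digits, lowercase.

f7d89af72b

Key hex bytes c1 ee ac c1 1d is exactly B = 5 bytes: K' = c1 ee ac c1 1d.
XOR each byte with 0x36: c1⊕36=f7, ee⊕36=d8, ac⊕36=9a, c1⊕36=f7, 1d⊕36=2b.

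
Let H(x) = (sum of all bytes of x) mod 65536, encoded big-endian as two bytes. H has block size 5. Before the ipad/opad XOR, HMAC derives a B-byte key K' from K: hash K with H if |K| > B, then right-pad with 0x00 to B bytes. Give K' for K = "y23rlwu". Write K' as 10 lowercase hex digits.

02a8000000

|K| = 7 > B = 5, so first hash the key.
H(K): sum = 121+50+51+114+108+119+117 = 680 → 02 a8.
Zero-pad H(K) = 02 a8 to 5 bytes: K' = 02 a8 00 00 00.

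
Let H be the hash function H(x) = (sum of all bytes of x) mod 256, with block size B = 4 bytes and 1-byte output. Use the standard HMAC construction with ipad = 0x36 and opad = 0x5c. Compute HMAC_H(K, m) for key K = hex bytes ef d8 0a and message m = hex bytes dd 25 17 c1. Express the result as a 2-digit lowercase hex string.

Key hex bytes ef d8 0a is 3 bytes ≤ B = 4; zero-pad to 4 bytes: K' = ef d8 0a 00.
K' ⊕ ipad = d9 ee 3c 36.  K' ⊕ opad = b3 84 56 5c.
Inner input = (K'⊕ipad) ∥ m = d9 ee 3c 36 ∥ dd 25 17 c1.
Inner hash: sum = 217+238+60+54+221+37+23+193 = 1043; mod 256 = 19 → 13.
Outer input = (K'⊕opad) ∥ inner = b3 84 56 5c ∥ 13.
Outer hash (tag): sum = 179+132+86+92+19 = 508; mod 256 = 252 → fc.

fc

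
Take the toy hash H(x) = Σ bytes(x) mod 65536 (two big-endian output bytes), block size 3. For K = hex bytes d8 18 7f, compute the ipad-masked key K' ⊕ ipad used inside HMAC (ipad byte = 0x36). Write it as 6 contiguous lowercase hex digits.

Key hex bytes d8 18 7f is exactly B = 3 bytes: K' = d8 18 7f.
XOR each byte with 0x36: d8⊕36=ee, 18⊕36=2e, 7f⊕36=49.

ee2e49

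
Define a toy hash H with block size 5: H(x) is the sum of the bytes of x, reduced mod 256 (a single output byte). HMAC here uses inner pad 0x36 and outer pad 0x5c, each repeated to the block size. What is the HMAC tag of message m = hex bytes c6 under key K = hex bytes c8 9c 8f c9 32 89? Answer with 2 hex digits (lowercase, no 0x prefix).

7a

Key hex bytes c8 9c 8f c9 32 89 is 6 bytes > B = 5, so hash it first: H(key) = 77, then zero-pad to 5 bytes: K' = 77 00 00 00 00.
K' ⊕ ipad = 41 36 36 36 36.  K' ⊕ opad = 2b 5c 5c 5c 5c.
Inner input = (K'⊕ipad) ∥ m = 41 36 36 36 36 ∥ c6.
Inner hash: sum = 65+54+54+54+54+198 = 479; mod 256 = 223 → df.
Outer input = (K'⊕opad) ∥ inner = 2b 5c 5c 5c 5c ∥ df.
Outer hash (tag): sum = 43+92+92+92+92+223 = 634; mod 256 = 122 → 7a.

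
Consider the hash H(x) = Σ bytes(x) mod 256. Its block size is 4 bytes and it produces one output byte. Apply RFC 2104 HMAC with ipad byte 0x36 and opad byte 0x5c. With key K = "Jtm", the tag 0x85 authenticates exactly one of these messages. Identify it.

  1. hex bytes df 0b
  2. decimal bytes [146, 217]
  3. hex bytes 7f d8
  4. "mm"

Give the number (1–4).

Key "Jtm" = 4a 74 6d is 3 bytes ≤ B = 4; zero-pad to 4 bytes: K' = 4a 74 6d 00.
K' ⊕ ipad = 7c 42 5b 36; K' ⊕ opad = 16 28 31 5c.
m1: inner = H(7c 42 5b 36 df 0b) = 39; tag = H(16 28 31 5c 39) = 04
m2: inner = H(7c 42 5b 36 92 d9) = ba; tag = H(16 28 31 5c ba) = 85 ← matches
m3: inner = H(7c 42 5b 36 7f d8) = a6; tag = H(16 28 31 5c a6) = 71
m4: inner = H(7c 42 5b 36 6d 6d) = 29; tag = H(16 28 31 5c 29) = f4

2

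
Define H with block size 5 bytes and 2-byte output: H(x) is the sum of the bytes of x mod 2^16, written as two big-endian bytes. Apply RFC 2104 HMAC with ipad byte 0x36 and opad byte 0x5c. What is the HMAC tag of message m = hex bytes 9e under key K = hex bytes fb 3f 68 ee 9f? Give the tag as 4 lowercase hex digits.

Key hex bytes fb 3f 68 ee 9f is exactly B = 5 bytes: K' = fb 3f 68 ee 9f.
K' ⊕ ipad = cd 09 5e d8 a9.  K' ⊕ opad = a7 63 34 b2 c3.
Inner input = (K'⊕ipad) ∥ m = cd 09 5e d8 a9 ∥ 9e.
Inner hash: sum = 205+9+94+216+169+158 = 851 → 03 53.
Outer input = (K'⊕opad) ∥ inner = a7 63 34 b2 c3 ∥ 03 53.
Outer hash (tag): sum = 167+99+52+178+195+3+83 = 777 → 03 09.

0309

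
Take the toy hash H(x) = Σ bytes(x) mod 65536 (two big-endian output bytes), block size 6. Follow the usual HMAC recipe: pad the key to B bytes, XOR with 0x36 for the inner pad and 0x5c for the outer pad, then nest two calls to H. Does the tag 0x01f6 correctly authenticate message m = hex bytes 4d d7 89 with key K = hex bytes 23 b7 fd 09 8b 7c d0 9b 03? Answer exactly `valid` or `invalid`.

Key hex bytes 23 b7 fd 09 8b 7c d0 9b 03 is 9 bytes > B = 6, so hash it first: H(key) = 04 55, then zero-pad to 6 bytes: K' = 04 55 00 00 00 00.
K' ⊕ ipad = 32 63 36 36 36 36; K' ⊕ opad = 58 09 5c 5c 5c 5c.
Inner hash: sum = 50+99+54+54+54+54+77+215+137 = 794 → 03 1a.
Outer hash (recomputed tag): sum = 88+9+92+92+92+92+3+26 = 494 → 01 ee.
Recomputed tag = 01ee; claimed = 01f6 → mismatch.

invalid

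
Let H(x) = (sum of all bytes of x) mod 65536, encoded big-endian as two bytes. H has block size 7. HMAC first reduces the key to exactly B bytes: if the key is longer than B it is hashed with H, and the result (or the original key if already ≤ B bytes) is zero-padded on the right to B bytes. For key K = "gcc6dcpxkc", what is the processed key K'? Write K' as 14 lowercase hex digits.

03e00000000000

|K| = 10 > B = 7, so first hash the key.
H(K): sum = 103+99+99+54+100+99+112+120+107+99 = 992 → 03 e0.
Zero-pad H(K) = 03 e0 to 7 bytes: K' = 03 e0 00 00 00 00 00.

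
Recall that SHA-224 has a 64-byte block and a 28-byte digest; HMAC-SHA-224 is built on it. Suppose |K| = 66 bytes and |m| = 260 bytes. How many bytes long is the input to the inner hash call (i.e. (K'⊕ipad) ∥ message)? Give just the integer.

Key is 66 > 64 bytes, so it is hashed to 28 bytes then zero-padded to 64: |K'| = 64.
Inner input = (K'⊕ipad) ∥ m → 64 + 260 = 324 bytes.

324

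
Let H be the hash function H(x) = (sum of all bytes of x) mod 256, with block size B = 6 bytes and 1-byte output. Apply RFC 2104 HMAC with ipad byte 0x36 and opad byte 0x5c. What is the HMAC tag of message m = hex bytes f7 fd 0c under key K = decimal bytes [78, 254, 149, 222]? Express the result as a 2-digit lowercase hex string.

Key decimal bytes [78, 254, 149, 222] = 4e fe 95 de is 4 bytes ≤ B = 6; zero-pad to 6 bytes: K' = 4e fe 95 de 00 00.
K' ⊕ ipad = 78 c8 a3 e8 36 36.  K' ⊕ opad = 12 a2 c9 82 5c 5c.
Inner input = (K'⊕ipad) ∥ m = 78 c8 a3 e8 36 36 ∥ f7 fd 0c.
Inner hash: sum = 120+200+163+232+54+54+247+253+12 = 1335; mod 256 = 55 → 37.
Outer input = (K'⊕opad) ∥ inner = 12 a2 c9 82 5c 5c ∥ 37.
Outer hash (tag): sum = 18+162+201+130+92+92+55 = 750; mod 256 = 238 → ee.

ee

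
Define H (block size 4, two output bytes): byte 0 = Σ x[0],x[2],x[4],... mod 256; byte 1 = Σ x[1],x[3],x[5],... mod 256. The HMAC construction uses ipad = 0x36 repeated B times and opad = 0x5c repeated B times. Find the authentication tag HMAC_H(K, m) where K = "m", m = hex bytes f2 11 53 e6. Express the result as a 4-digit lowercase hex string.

Key "m" = 6d is 1 byte ≤ B = 4; zero-pad to 4 bytes: K' = 6d 00 00 00.
K' ⊕ ipad = 5b 36 36 36.  K' ⊕ opad = 31 5c 5c 5c.
Inner input = (K'⊕ipad) ∥ m = 5b 36 36 36 ∥ f2 11 53 e6.
Inner hash: even-index sum = 470 mod 256 = 214; odd-index sum = 355 mod 256 = 99 → d6 63.
Outer input = (K'⊕opad) ∥ inner = 31 5c 5c 5c ∥ d6 63.
Outer hash (tag): even-index sum = 355 mod 256 = 99; odd-index sum = 283 mod 256 = 27 → 63 1b.

631b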